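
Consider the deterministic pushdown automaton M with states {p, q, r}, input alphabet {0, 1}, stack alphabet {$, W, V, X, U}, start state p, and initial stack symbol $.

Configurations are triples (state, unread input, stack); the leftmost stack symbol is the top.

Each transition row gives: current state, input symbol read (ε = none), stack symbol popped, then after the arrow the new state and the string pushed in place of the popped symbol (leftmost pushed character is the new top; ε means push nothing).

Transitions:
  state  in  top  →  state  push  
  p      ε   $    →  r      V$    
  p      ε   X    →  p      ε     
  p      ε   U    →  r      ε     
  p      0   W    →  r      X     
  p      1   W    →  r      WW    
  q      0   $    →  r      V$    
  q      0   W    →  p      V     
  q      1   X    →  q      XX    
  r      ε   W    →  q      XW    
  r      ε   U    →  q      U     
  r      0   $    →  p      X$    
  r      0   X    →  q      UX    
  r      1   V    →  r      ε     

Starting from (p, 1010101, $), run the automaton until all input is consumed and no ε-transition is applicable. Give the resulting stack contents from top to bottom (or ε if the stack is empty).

(p, 1010101, $) ⊢ (r, 1010101, V$) ⊢ (r, 010101, $) ⊢ (p, 10101, X$) ⊢ (p, 10101, $) ⊢ (r, 10101, V$) ⊢ (r, 0101, $) ⊢ (p, 101, X$) ⊢ (p, 101, $) ⊢ (r, 101, V$) ⊢ (r, 01, $) ⊢ (p, 1, X$) ⊢ (p, 1, $) ⊢ (r, 1, V$) ⊢ (r, ε, $)
All input consumed in state r with stack $.

$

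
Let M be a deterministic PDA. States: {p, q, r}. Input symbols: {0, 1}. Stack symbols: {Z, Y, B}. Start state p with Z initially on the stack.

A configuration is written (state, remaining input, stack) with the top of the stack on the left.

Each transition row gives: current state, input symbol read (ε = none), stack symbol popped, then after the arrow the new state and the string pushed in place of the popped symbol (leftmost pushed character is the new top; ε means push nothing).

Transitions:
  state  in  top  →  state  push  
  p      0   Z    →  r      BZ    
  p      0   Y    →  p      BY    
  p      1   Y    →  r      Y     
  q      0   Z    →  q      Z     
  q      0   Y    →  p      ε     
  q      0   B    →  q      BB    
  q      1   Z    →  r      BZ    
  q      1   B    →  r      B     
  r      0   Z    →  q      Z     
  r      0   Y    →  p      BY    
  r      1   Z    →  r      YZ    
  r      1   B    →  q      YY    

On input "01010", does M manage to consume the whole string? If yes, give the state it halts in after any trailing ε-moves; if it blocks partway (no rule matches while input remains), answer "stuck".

(p, 01010, Z)
  read 0, top Z: go to r, push BZ → (r, 1010, BZ)
  read 1, top B: go to q, push YY → (q, 010, YYZ)
  read 0, top Y: go to p, push ε → (p, 10, YZ)
  read 1, top Y: go to r, push Y → (r, 0, YZ)
  read 0, top Y: go to p, push BY → (p, ε, BYZ)
All input consumed; M is in state p.

p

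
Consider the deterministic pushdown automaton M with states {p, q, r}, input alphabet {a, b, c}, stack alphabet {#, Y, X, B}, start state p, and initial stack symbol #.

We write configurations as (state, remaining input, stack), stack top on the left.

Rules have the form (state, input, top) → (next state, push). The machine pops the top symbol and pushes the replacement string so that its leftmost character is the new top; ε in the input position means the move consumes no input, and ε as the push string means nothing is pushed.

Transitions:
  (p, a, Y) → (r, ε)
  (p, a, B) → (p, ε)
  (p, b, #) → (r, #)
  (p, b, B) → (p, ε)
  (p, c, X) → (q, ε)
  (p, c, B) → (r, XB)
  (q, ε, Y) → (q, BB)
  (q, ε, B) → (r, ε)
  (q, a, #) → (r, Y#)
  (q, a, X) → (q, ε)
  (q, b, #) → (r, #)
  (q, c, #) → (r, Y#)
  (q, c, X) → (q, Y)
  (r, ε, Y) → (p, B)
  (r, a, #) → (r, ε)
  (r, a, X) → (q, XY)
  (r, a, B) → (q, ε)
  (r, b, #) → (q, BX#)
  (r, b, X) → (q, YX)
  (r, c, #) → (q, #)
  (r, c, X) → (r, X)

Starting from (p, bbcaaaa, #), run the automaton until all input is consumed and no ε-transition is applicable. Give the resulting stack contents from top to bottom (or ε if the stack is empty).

B#

(p, bbcaaaa, #)
  read b, top #: go to r, push # → (r, bcaaaa, #)
  read b, top #: go to q, push BX# → (q, caaaa, BX#)
  ε-move, top B: go to r, push ε → (r, caaaa, X#)
  read c, top X: go to r, push X → (r, aaaa, X#)
  read a, top X: go to q, push XY → (q, aaa, XY#)
  read a, top X: go to q, push ε → (q, aa, Y#)
  ε-move, top Y: go to q, push BB → (q, aa, BB#)
  ε-move, top B: go to r, push ε → (r, aa, B#)
  read a, top B: go to q, push ε → (q, a, #)
  read a, top #: go to r, push Y# → (r, ε, Y#)
  ε-move, top Y: go to p, push B → (p, ε, B#)
All input consumed in state p with stack B#.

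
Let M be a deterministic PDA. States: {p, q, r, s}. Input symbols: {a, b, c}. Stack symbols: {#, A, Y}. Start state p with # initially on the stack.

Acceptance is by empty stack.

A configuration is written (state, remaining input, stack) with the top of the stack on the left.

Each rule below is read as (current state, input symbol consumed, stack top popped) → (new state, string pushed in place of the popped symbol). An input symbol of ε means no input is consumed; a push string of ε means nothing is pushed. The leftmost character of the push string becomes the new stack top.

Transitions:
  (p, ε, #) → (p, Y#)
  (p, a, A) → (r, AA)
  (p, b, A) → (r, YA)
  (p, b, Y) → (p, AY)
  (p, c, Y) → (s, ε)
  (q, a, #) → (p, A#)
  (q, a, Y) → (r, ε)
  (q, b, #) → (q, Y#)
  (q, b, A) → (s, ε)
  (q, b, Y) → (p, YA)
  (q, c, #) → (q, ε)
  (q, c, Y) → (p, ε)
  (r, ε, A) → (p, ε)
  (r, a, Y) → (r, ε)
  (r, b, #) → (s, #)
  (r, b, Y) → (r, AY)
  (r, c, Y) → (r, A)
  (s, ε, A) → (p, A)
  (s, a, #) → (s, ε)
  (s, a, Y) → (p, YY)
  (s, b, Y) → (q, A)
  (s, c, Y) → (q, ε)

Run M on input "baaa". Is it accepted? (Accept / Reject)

Reject

(p, baaa, #)
  ε-move, top #: go to p, push Y# → (p, baaa, Y#)
  read b, top Y: go to p, push AY → (p, aaa, AY#)
  read a, top A: go to r, push AA → (r, aa, AAY#)
  ε-move, top A: go to p, push ε → (p, aa, AY#)
  read a, top A: go to r, push AA → (r, a, AAY#)
  ε-move, top A: go to p, push ε → (p, a, AY#)
  read a, top A: go to r, push AA → (r, ε, AAY#)
  ε-move, top A: go to p, push ε → (p, ε, AY#)
All input consumed; stack is AY#, not empty, and no further ε-move applies.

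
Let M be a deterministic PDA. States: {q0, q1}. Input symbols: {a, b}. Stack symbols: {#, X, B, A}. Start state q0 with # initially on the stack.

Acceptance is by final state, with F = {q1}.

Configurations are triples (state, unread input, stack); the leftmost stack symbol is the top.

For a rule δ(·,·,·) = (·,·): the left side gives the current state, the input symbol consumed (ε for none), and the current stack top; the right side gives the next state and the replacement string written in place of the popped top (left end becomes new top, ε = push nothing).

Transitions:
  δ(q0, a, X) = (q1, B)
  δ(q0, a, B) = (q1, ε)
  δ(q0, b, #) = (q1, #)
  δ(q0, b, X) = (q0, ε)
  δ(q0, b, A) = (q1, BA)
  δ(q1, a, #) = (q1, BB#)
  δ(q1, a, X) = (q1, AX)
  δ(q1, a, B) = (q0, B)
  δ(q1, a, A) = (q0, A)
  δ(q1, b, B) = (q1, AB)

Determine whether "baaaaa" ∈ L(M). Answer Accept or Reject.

Accept

(q0, baaaaa, #)
  read b, top #: go to q1, push # → (q1, aaaaa, #)
  read a, top #: go to q1, push BB# → (q1, aaaa, BB#)
  read a, top B: go to q0, push B → (q0, aaa, BB#)
  read a, top B: go to q1, push ε → (q1, aa, B#)
  read a, top B: go to q0, push B → (q0, a, B#)
  read a, top B: go to q1, push ε → (q1, ε, #)
All input consumed; state q1 ∈ F.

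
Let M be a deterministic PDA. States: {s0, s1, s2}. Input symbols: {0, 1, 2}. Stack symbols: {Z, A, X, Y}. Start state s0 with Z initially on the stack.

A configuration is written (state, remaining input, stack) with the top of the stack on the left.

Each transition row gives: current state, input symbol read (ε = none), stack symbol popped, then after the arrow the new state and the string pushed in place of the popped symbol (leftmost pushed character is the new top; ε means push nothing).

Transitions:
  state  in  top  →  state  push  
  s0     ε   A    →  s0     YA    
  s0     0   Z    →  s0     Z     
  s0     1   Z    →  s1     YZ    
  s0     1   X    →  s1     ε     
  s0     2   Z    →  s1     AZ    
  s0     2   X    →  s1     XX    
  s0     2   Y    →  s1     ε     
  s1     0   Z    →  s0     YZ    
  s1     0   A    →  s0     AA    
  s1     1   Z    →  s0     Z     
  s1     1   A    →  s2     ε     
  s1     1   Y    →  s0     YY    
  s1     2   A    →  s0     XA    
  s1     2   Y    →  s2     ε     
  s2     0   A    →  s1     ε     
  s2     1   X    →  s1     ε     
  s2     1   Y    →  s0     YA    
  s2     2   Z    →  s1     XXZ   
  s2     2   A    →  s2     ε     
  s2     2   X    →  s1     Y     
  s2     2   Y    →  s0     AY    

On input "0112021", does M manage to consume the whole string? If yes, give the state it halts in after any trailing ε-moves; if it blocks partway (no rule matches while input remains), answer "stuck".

stuck

(s0, 0112021, Z) ⊢ (s0, 112021, Z) ⊢ (s1, 12021, YZ) ⊢ (s0, 2021, YYZ) ⊢ (s1, 021, YZ)
No transition for (s1, 0, top Y); M blocks with input 021 remaining.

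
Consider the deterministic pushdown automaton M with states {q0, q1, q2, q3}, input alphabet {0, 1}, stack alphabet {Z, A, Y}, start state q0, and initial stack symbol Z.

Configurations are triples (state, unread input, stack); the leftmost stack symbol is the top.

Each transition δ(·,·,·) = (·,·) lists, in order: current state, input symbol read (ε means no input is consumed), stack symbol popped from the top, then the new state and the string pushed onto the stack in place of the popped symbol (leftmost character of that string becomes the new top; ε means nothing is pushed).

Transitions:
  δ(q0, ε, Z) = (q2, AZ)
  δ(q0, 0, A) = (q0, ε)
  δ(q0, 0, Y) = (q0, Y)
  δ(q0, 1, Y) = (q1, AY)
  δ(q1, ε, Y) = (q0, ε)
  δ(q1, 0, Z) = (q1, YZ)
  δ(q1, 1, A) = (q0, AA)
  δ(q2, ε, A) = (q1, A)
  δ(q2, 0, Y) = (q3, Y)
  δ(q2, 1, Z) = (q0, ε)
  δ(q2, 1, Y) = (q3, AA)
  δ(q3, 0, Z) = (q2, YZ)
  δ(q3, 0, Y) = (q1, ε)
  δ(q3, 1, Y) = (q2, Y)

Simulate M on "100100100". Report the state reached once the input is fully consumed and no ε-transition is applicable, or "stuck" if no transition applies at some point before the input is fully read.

(q0, 100100100, Z)
  ε-move, top Z: go to q2, push AZ → (q2, 100100100, AZ)
  ε-move, top A: go to q1, push A → (q1, 100100100, AZ)
  read 1, top A: go to q0, push AA → (q0, 00100100, AAZ)
  read 0, top A: go to q0, push ε → (q0, 0100100, AZ)
  read 0, top A: go to q0, push ε → (q0, 100100, Z)
  ε-move, top Z: go to q2, push AZ → (q2, 100100, AZ)
  ε-move, top A: go to q1, push A → (q1, 100100, AZ)
  read 1, top A: go to q0, push AA → (q0, 00100, AAZ)
  read 0, top A: go to q0, push ε → (q0, 0100, AZ)
  read 0, top A: go to q0, push ε → (q0, 100, Z)
  ε-move, top Z: go to q2, push AZ → (q2, 100, AZ)
  ε-move, top A: go to q1, push A → (q1, 100, AZ)
  read 1, top A: go to q0, push AA → (q0, 00, AAZ)
  read 0, top A: go to q0, push ε → (q0, 0, AZ)
  read 0, top A: go to q0, push ε → (q0, ε, Z)
  ε-move, top Z: go to q2, push AZ → (q2, ε, AZ)
  ε-move, top A: go to q1, push A → (q1, ε, AZ)
All input consumed; M is in state q1.

q1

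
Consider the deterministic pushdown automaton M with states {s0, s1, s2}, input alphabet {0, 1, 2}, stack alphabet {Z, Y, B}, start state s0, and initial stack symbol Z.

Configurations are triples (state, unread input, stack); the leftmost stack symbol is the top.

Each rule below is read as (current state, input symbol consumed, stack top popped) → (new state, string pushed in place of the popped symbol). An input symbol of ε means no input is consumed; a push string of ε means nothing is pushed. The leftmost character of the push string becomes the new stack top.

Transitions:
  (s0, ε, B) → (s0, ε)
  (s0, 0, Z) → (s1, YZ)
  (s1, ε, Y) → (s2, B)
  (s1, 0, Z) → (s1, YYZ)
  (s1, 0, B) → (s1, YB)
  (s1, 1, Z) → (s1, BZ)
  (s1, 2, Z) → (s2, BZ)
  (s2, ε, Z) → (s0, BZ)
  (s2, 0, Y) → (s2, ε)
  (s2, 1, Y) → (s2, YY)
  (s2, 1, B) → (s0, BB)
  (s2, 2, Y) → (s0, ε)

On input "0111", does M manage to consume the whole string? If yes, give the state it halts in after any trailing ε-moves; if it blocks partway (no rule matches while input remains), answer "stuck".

stuck

(s0, 0111, Z)
  read 0, top Z: go to s1, push YZ → (s1, 111, YZ)
  ε-move, top Y: go to s2, push B → (s2, 111, BZ)
  read 1, top B: go to s0, push BB → (s0, 11, BBZ)
  ε-move, top B: go to s0, push ε → (s0, 11, BZ)
  ε-move, top B: go to s0, push ε → (s0, 11, Z)
No transition for (s0, 1, top Z); M blocks with input 11 remaining.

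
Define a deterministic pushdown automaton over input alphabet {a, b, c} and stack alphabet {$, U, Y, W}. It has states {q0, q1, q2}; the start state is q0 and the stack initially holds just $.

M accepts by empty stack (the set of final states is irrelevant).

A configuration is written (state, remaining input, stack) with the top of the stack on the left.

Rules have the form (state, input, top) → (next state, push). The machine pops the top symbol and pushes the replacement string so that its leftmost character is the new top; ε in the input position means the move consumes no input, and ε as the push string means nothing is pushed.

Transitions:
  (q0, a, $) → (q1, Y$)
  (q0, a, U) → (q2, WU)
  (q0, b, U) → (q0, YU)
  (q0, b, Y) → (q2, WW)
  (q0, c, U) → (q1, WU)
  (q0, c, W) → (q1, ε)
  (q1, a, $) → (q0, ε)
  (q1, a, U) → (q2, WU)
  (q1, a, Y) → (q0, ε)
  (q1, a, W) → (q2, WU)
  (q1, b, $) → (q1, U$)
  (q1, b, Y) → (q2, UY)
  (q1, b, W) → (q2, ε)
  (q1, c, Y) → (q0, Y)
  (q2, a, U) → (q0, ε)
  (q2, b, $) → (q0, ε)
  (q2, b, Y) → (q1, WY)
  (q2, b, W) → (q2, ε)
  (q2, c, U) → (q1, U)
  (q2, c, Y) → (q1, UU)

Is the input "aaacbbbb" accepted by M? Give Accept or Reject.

(q0, aaacbbbb, $)
  read a, top $: go to q1, push Y$ → (q1, aacbbbb, Y$)
  read a, top Y: go to q0, push ε → (q0, acbbbb, $)
  read a, top $: go to q1, push Y$ → (q1, cbbbb, Y$)
  read c, top Y: go to q0, push Y → (q0, bbbb, Y$)
  read b, top Y: go to q2, push WW → (q2, bbb, WW$)
  read b, top W: go to q2, push ε → (q2, bb, W$)
  read b, top W: go to q2, push ε → (q2, b, $)
  read b, top $: go to q0, push ε → (q0, ε, ε)
All input consumed and the stack is empty.

Accept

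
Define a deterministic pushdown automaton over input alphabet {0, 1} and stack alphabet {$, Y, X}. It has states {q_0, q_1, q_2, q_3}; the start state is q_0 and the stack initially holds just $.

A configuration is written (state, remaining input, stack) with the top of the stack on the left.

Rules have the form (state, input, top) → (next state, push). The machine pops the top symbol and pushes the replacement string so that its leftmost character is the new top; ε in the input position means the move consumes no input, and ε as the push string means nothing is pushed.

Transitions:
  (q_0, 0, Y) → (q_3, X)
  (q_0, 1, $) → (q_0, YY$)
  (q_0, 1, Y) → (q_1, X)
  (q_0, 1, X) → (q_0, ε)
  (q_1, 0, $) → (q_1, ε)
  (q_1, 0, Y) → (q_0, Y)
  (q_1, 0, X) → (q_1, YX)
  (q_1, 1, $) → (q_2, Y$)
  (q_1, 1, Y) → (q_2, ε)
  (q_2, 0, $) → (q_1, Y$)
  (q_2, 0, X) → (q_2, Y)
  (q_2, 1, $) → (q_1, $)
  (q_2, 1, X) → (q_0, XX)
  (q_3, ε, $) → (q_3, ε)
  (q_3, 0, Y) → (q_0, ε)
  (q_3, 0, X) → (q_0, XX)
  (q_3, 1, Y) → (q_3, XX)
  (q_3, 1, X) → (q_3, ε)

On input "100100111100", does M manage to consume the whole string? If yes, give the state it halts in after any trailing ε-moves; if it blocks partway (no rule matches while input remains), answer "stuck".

(q_0, 100100111100, $)
  read 1, top $: go to q_0, push YY$ → (q_0, 00100111100, YY$)
  read 0, top Y: go to q_3, push X → (q_3, 0100111100, XY$)
  read 0, top X: go to q_0, push XX → (q_0, 100111100, XXY$)
  read 1, top X: go to q_0, push ε → (q_0, 00111100, XY$)
No transition for (q_0, 0, top X); M blocks with input 00111100 remaining.

stuck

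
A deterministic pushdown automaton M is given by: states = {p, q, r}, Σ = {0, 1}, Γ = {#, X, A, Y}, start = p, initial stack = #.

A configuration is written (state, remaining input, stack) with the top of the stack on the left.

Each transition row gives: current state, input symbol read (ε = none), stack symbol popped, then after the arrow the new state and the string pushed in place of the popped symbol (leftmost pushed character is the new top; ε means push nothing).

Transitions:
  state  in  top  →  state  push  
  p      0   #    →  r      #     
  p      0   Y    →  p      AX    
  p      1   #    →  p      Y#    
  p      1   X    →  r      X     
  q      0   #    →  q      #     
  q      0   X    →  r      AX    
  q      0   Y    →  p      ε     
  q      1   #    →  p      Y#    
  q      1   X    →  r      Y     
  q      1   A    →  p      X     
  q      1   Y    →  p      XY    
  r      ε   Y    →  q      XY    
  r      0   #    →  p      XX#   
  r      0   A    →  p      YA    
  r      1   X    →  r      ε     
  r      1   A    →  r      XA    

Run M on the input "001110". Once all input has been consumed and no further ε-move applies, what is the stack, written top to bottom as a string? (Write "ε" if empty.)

XX#

(p, 001110, #) ⊢ (r, 01110, #) ⊢ (p, 1110, XX#) ⊢ (r, 110, XX#) ⊢ (r, 10, X#) ⊢ (r, 0, #) ⊢ (p, ε, XX#)
All input consumed in state p with stack XX#.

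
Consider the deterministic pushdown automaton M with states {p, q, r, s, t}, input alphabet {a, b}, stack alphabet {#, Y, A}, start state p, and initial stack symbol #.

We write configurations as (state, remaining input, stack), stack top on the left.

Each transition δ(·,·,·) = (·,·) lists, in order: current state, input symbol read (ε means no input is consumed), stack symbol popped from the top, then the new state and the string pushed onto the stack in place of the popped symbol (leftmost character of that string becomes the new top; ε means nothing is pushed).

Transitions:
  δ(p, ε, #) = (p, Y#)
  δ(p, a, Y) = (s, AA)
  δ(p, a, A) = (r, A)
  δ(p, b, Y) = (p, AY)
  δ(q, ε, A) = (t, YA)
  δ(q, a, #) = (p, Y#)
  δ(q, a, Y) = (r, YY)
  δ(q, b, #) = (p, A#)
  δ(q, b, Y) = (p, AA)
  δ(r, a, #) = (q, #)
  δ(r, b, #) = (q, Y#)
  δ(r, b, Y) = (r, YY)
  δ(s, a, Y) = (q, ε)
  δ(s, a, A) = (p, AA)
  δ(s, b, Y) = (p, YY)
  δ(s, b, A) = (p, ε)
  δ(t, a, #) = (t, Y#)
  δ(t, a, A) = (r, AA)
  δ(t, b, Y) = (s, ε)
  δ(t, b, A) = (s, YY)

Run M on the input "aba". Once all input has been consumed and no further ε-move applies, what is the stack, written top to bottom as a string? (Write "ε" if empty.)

(p, aba, #)
  ε-move, top #: go to p, push Y# → (p, aba, Y#)
  read a, top Y: go to s, push AA → (s, ba, AA#)
  read b, top A: go to p, push ε → (p, a, A#)
  read a, top A: go to r, push A → (r, ε, A#)
All input consumed in state r with stack A#.

A#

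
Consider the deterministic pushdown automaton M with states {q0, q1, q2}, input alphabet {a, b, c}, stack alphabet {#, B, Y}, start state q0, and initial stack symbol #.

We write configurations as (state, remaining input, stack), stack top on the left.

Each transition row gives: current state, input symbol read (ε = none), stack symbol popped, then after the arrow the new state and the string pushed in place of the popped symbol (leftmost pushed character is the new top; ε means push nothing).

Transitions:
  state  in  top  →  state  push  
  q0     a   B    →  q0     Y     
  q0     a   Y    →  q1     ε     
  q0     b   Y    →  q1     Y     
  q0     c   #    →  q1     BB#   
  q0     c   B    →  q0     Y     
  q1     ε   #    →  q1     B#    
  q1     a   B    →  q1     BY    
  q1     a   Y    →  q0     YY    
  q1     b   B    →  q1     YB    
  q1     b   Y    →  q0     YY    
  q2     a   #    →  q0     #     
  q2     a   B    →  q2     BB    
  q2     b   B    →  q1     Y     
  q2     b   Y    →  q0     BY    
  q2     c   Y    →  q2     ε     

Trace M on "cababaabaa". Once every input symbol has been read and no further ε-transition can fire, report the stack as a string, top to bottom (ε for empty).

YYYBYB#

(q0, cababaabaa, #)
  read c, top #: go to q1, push BB# → (q1, ababaabaa, BB#)
  read a, top B: go to q1, push BY → (q1, babaabaa, BYB#)
  read b, top B: go to q1, push YB → (q1, abaabaa, YBYB#)
  read a, top Y: go to q0, push YY → (q0, baabaa, YYBYB#)
  read b, top Y: go to q1, push Y → (q1, aabaa, YYBYB#)
  read a, top Y: go to q0, push YY → (q0, abaa, YYYBYB#)
  read a, top Y: go to q1, push ε → (q1, baa, YYBYB#)
  read b, top Y: go to q0, push YY → (q0, aa, YYYBYB#)
  read a, top Y: go to q1, push ε → (q1, a, YYBYB#)
  read a, top Y: go to q0, push YY → (q0, ε, YYYBYB#)
All input consumed in state q0 with stack YYYBYB#.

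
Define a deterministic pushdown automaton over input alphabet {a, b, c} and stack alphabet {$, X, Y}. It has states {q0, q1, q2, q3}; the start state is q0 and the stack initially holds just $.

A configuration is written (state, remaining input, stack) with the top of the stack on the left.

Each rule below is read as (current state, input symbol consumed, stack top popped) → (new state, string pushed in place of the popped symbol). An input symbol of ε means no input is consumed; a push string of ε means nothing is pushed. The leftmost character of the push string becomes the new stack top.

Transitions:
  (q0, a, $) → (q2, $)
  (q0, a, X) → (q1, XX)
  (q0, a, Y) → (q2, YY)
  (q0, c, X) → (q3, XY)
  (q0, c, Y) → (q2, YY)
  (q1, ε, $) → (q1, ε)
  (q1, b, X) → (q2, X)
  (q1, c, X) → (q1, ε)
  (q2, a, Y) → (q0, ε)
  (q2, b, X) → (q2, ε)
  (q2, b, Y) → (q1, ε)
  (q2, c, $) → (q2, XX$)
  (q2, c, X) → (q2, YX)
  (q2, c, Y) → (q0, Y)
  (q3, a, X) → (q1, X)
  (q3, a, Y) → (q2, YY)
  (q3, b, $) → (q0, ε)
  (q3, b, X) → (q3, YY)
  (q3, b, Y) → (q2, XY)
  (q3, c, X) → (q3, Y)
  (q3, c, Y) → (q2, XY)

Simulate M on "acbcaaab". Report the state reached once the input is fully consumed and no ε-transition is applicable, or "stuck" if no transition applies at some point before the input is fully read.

stuck

(q0, acbcaaab, $)
  read a, top $: go to q2, push $ → (q2, cbcaaab, $)
  read c, top $: go to q2, push XX$ → (q2, bcaaab, XX$)
  read b, top X: go to q2, push ε → (q2, caaab, X$)
  read c, top X: go to q2, push YX → (q2, aaab, YX$)
  read a, top Y: go to q0, push ε → (q0, aab, X$)
  read a, top X: go to q1, push XX → (q1, ab, XX$)
No transition for (q1, a, top X); M blocks with input ab remaining.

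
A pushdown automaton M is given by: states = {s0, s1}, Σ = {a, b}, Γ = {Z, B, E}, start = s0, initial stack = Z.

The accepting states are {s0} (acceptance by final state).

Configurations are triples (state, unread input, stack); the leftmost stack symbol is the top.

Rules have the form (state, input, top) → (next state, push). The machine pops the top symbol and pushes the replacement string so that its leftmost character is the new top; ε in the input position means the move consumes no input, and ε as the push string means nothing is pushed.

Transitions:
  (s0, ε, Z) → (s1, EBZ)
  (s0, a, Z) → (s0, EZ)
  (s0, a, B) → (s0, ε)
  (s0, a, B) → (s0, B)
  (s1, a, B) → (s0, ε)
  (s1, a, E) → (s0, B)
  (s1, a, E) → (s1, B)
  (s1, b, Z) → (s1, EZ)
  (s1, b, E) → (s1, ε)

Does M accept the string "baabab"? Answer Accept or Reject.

No computation consumes all input and reaches a final state.

Reject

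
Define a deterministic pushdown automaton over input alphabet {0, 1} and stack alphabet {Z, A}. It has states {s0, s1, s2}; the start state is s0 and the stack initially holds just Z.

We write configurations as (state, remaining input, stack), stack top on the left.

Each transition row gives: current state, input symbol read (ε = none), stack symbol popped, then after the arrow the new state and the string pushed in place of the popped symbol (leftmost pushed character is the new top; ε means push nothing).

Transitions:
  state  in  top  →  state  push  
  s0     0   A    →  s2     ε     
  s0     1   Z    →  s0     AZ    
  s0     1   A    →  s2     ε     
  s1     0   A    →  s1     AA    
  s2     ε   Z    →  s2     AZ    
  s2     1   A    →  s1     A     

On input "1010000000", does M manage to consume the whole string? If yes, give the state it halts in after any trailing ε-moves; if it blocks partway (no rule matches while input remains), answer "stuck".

(s0, 1010000000, Z)
  read 1, top Z: go to s0, push AZ → (s0, 010000000, AZ)
  read 0, top A: go to s2, push ε → (s2, 10000000, Z)
  ε-move, top Z: go to s2, push AZ → (s2, 10000000, AZ)
  read 1, top A: go to s1, push A → (s1, 0000000, AZ)
  read 0, top A: go to s1, push AA → (s1, 000000, AAZ)
  read 0, top A: go to s1, push AA → (s1, 00000, AAAZ)
  read 0, top A: go to s1, push AA → (s1, 0000, AAAAZ)
  read 0, top A: go to s1, push AA → (s1, 000, AAAAAZ)
  read 0, top A: go to s1, push AA → (s1, 00, AAAAAAZ)
  read 0, top A: go to s1, push AA → (s1, 0, AAAAAAAZ)
  read 0, top A: go to s1, push AA → (s1, ε, AAAAAAAAZ)
All input consumed; M is in state s1.

s1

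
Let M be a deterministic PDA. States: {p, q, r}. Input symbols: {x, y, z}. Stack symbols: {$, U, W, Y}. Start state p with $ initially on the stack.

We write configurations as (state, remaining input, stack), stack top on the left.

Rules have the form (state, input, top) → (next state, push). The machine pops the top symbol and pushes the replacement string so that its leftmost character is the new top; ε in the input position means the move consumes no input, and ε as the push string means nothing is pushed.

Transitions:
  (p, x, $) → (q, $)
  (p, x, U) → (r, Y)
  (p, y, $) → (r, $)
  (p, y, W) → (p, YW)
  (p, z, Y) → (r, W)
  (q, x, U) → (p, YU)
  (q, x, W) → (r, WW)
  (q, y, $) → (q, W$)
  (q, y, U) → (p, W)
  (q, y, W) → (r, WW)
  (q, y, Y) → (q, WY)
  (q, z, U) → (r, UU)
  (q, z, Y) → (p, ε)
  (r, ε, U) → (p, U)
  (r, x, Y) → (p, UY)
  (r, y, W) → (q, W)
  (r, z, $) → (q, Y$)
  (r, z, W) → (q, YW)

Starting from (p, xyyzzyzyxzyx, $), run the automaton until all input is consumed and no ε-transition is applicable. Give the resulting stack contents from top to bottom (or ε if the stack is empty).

(p, xyyzzyzyxzyx, $)
  read x, top $: go to q, push $ → (q, yyzzyzyxzyx, $)
  read y, top $: go to q, push W$ → (q, yzzyzyxzyx, W$)
  read y, top W: go to r, push WW → (r, zzyzyxzyx, WW$)
  read z, top W: go to q, push YW → (q, zyzyxzyx, YWW$)
  read z, top Y: go to p, push ε → (p, yzyxzyx, WW$)
  read y, top W: go to p, push YW → (p, zyxzyx, YWW$)
  read z, top Y: go to r, push W → (r, yxzyx, WWW$)
  read y, top W: go to q, push W → (q, xzyx, WWW$)
  read x, top W: go to r, push WW → (r, zyx, WWWW$)
  read z, top W: go to q, push YW → (q, yx, YWWWW$)
  read y, top Y: go to q, push WY → (q, x, WYWWWW$)
  read x, top W: go to r, push WW → (r, ε, WWYWWWW$)
All input consumed in state r with stack WWYWWWW$.

WWYWWWW$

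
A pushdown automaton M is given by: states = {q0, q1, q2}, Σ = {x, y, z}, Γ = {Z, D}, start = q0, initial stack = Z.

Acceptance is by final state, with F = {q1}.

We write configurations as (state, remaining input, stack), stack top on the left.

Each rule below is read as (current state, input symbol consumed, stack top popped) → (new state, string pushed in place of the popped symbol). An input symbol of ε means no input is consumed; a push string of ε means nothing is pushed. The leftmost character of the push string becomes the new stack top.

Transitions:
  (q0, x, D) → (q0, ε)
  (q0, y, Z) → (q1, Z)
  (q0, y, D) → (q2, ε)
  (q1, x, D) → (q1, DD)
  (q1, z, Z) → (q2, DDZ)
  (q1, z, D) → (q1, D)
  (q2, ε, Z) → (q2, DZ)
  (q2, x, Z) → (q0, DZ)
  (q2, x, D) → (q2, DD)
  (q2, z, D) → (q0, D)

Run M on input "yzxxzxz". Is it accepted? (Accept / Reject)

No computation consumes all input and reaches a final state.

Reject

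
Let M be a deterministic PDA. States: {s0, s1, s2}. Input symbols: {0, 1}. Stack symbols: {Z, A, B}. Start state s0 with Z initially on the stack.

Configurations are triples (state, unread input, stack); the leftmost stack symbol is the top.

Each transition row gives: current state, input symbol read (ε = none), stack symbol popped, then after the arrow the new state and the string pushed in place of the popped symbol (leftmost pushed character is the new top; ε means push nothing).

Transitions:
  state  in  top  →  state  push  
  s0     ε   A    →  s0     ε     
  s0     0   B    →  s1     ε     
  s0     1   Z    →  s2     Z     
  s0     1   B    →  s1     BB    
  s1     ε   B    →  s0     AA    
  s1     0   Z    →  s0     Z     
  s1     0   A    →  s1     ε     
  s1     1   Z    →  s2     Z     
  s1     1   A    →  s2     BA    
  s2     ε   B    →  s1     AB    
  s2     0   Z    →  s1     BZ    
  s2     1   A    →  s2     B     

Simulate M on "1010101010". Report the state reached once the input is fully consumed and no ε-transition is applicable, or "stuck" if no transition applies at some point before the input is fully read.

(s0, 1010101010, Z)
  read 1, top Z: go to s2, push Z → (s2, 010101010, Z)
  read 0, top Z: go to s1, push BZ → (s1, 10101010, BZ)
  ε-move, top B: go to s0, push AA → (s0, 10101010, AAZ)
  ε-move, top A: go to s0, push ε → (s0, 10101010, AZ)
  ε-move, top A: go to s0, push ε → (s0, 10101010, Z)
  read 1, top Z: go to s2, push Z → (s2, 0101010, Z)
  read 0, top Z: go to s1, push BZ → (s1, 101010, BZ)
  ε-move, top B: go to s0, push AA → (s0, 101010, AAZ)
  ε-move, top A: go to s0, push ε → (s0, 101010, AZ)
  ε-move, top A: go to s0, push ε → (s0, 101010, Z)
  read 1, top Z: go to s2, push Z → (s2, 01010, Z)
  read 0, top Z: go to s1, push BZ → (s1, 1010, BZ)
  ε-move, top B: go to s0, push AA → (s0, 1010, AAZ)
  ε-move, top A: go to s0, push ε → (s0, 1010, AZ)
  ε-move, top A: go to s0, push ε → (s0, 1010, Z)
  read 1, top Z: go to s2, push Z → (s2, 010, Z)
  read 0, top Z: go to s1, push BZ → (s1, 10, BZ)
  ε-move, top B: go to s0, push AA → (s0, 10, AAZ)
  ε-move, top A: go to s0, push ε → (s0, 10, AZ)
  ε-move, top A: go to s0, push ε → (s0, 10, Z)
  read 1, top Z: go to s2, push Z → (s2, 0, Z)
  read 0, top Z: go to s1, push BZ → (s1, ε, BZ)
  ε-move, top B: go to s0, push AA → (s0, ε, AAZ)
  ε-move, top A: go to s0, push ε → (s0, ε, AZ)
  ε-move, top A: go to s0, push ε → (s0, ε, Z)
All input consumed; M is in state s0.

s0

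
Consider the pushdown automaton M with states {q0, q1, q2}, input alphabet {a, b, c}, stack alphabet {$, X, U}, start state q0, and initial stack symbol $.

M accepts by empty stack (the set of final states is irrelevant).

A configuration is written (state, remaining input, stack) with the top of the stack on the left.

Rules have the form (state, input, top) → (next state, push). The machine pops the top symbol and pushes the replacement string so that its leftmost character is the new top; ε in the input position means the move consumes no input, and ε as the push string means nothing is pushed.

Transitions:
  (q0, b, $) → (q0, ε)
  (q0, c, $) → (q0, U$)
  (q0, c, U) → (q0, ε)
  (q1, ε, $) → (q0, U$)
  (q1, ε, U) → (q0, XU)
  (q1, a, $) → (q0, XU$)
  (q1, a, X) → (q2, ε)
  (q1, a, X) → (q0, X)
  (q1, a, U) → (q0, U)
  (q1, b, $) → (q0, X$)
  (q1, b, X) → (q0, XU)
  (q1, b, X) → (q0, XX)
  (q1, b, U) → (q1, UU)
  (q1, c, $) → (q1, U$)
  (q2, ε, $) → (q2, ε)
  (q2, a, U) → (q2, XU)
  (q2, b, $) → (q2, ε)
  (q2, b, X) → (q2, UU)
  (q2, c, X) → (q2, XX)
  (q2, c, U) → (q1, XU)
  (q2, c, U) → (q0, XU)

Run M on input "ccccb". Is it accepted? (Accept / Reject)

Accept

One accepting computation: (q0, ccccb, $) ⊢ (q0, cccb, U$) ⊢ (q0, ccb, $) ⊢ (q0, cb, U$) ⊢ (q0, b, $) ⊢ (q0, ε, ε)
All input consumed and the stack is empty.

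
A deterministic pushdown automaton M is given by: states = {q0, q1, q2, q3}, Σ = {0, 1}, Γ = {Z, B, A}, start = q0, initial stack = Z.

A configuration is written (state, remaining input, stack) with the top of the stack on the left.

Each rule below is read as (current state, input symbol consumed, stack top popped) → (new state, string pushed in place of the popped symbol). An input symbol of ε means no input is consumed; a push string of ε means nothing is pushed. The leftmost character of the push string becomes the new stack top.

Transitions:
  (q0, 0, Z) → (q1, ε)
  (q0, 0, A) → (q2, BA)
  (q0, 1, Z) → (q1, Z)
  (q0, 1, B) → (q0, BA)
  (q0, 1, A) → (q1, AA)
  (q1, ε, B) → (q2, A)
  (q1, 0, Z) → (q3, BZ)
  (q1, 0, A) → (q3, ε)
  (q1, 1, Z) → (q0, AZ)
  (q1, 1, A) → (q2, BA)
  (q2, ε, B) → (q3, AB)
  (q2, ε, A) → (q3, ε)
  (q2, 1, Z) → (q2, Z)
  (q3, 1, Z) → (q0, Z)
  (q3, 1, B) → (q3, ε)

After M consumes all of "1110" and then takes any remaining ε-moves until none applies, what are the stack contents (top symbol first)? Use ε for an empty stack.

(q0, 1110, Z)
  read 1, top Z: go to q1, push Z → (q1, 110, Z)
  read 1, top Z: go to q0, push AZ → (q0, 10, AZ)
  read 1, top A: go to q1, push AA → (q1, 0, AAZ)
  read 0, top A: go to q3, push ε → (q3, ε, AZ)
All input consumed in state q3 with stack AZ.

AZ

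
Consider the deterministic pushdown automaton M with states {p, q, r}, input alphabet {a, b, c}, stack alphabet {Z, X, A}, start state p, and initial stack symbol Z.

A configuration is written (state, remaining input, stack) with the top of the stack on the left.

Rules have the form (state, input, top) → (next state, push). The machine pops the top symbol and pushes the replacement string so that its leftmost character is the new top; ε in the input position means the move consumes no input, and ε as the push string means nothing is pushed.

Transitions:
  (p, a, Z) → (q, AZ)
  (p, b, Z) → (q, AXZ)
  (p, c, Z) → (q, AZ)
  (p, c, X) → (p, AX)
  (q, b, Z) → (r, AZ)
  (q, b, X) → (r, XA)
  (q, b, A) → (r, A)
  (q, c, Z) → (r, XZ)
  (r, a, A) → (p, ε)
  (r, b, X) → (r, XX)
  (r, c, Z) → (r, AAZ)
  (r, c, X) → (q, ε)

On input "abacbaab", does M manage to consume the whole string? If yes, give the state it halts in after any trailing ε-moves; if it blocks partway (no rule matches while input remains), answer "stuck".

(p, abacbaab, Z)
  read a, top Z: go to q, push AZ → (q, bacbaab, AZ)
  read b, top A: go to r, push A → (r, acbaab, AZ)
  read a, top A: go to p, push ε → (p, cbaab, Z)
  read c, top Z: go to q, push AZ → (q, baab, AZ)
  read b, top A: go to r, push A → (r, aab, AZ)
  read a, top A: go to p, push ε → (p, ab, Z)
  read a, top Z: go to q, push AZ → (q, b, AZ)
  read b, top A: go to r, push A → (r, ε, AZ)
All input consumed; M is in state r.

r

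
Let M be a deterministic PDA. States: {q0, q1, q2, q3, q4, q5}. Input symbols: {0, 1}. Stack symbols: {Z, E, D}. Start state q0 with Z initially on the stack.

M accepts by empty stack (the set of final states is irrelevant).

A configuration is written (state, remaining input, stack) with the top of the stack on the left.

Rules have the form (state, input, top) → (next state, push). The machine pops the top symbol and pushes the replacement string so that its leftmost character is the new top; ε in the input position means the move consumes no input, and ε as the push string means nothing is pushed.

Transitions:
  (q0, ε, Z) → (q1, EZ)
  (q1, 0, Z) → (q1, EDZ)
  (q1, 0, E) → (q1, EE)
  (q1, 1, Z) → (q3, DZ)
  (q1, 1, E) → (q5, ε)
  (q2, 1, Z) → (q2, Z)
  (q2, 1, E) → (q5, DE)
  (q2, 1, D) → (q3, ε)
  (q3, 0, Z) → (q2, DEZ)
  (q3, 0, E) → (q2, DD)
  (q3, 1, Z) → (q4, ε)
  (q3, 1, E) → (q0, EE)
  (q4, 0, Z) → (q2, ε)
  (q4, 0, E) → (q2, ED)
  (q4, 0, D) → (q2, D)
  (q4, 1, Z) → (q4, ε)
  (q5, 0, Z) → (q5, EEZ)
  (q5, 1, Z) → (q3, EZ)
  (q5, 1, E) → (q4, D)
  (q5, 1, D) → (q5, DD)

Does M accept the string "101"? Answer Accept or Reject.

(q0, 101, Z)
  ε-move, top Z: go to q1, push EZ → (q1, 101, EZ)
  read 1, top E: go to q5, push ε → (q5, 01, Z)
  read 0, top Z: go to q5, push EEZ → (q5, 1, EEZ)
  read 1, top E: go to q4, push D → (q4, ε, DEZ)
All input consumed; stack is DEZ, not empty, and no further ε-move applies.

Reject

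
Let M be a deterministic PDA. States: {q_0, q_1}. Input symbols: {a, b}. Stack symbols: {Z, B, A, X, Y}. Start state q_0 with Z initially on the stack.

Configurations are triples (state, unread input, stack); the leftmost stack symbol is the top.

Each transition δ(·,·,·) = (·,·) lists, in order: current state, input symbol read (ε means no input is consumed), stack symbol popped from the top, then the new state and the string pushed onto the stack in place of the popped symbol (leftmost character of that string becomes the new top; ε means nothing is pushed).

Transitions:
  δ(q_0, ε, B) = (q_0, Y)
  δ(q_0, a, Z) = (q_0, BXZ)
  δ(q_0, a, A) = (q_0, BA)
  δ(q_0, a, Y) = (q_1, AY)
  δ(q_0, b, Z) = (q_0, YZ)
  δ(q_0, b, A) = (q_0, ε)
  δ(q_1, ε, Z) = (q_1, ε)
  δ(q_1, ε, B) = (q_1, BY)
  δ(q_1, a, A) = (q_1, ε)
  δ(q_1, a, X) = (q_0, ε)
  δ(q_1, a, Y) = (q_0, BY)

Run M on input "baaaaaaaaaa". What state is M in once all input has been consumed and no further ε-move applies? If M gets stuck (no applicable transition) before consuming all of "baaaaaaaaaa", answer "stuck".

(q_0, baaaaaaaaaa, Z)
  read b, top Z: go to q_0, push YZ → (q_0, aaaaaaaaaa, YZ)
  read a, top Y: go to q_1, push AY → (q_1, aaaaaaaaa, AYZ)
  read a, top A: go to q_1, push ε → (q_1, aaaaaaaa, YZ)
  read a, top Y: go to q_0, push BY → (q_0, aaaaaaa, BYZ)
  ε-move, top B: go to q_0, push Y → (q_0, aaaaaaa, YYZ)
  read a, top Y: go to q_1, push AY → (q_1, aaaaaa, AYYZ)
  read a, top A: go to q_1, push ε → (q_1, aaaaa, YYZ)
  read a, top Y: go to q_0, push BY → (q_0, aaaa, BYYZ)
  ε-move, top B: go to q_0, push Y → (q_0, aaaa, YYYZ)
  read a, top Y: go to q_1, push AY → (q_1, aaa, AYYYZ)
  read a, top A: go to q_1, push ε → (q_1, aa, YYYZ)
  read a, top Y: go to q_0, push BY → (q_0, a, BYYYZ)
  ε-move, top B: go to q_0, push Y → (q_0, a, YYYYZ)
  read a, top Y: go to q_1, push AY → (q_1, ε, AYYYYZ)
All input consumed; M is in state q_1.

q_1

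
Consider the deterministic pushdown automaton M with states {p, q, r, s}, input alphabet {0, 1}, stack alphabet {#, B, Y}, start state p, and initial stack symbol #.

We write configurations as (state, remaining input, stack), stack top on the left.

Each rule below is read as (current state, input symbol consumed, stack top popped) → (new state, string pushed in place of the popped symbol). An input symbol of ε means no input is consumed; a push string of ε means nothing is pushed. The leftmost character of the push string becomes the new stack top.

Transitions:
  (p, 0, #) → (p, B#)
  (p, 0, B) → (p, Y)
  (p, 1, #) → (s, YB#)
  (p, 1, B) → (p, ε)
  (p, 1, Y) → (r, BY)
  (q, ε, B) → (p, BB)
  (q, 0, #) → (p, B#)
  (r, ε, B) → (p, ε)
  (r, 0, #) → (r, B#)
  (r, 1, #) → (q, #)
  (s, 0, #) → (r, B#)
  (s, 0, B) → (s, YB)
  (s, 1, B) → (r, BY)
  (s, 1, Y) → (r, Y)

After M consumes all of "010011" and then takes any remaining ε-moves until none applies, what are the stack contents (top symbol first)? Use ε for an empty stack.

(p, 010011, #)
  read 0, top #: go to p, push B# → (p, 10011, B#)
  read 1, top B: go to p, push ε → (p, 0011, #)
  read 0, top #: go to p, push B# → (p, 011, B#)
  read 0, top B: go to p, push Y → (p, 11, Y#)
  read 1, top Y: go to r, push BY → (r, 1, BY#)
  ε-move, top B: go to p, push ε → (p, 1, Y#)
  read 1, top Y: go to r, push BY → (r, ε, BY#)
  ε-move, top B: go to p, push ε → (p, ε, Y#)
All input consumed in state p with stack Y#.

Y#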